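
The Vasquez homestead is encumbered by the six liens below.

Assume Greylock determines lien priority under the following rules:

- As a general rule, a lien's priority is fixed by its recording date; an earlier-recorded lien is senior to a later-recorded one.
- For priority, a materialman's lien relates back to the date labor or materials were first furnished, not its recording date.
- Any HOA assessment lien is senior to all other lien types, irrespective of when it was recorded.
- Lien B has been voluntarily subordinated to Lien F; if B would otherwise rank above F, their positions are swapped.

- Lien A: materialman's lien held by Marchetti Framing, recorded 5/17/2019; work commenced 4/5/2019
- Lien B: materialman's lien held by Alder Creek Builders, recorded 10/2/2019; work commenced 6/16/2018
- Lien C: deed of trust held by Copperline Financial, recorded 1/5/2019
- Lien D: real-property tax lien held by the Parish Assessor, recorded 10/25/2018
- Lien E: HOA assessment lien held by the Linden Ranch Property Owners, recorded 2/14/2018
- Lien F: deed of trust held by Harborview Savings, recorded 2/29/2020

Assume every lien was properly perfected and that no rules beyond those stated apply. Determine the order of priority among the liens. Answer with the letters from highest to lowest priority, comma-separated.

E, F, D, C, A, B

Effective dates after the stated exceptions: A relates back to 4/5/2019 (work commenced); B relates back to 6/16/2018 (work commenced).
E, as an HOA assessment lien, has superpriority and ranks first.
Among the remaining liens, by effective date: B (6/16/2018), D (10/25/2018), C (1/5/2019), A (4/5/2019), F (2/29/2020).
B would otherwise be senior to F, so under the subordination agreement B and F exchange positions.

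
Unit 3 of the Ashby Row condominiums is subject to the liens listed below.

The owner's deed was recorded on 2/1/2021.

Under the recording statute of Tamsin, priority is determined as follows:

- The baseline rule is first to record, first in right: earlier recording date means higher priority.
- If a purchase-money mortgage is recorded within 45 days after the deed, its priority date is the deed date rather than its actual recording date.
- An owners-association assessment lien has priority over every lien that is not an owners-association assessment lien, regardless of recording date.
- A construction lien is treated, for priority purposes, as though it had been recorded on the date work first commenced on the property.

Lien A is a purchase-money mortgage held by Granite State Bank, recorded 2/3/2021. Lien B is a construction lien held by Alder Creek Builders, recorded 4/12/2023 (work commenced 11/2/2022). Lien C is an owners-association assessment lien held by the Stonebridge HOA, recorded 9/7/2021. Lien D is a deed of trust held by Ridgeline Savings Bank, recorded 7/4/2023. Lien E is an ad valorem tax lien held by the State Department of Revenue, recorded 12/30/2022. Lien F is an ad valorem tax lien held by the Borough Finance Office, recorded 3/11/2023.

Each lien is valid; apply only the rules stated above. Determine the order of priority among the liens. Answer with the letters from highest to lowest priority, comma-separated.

C, A, B, E, F, D

Adjusting effective dates: A was recorded within the 45-day window, so its effective date is the deed date 2/1/2021; B relates back to 11/2/2022 (work commenced).
As an owners-association assessment lien, C is senior to every other lien.
Among the remaining liens, by effective date: A (2/1/2021), B (11/2/2022), E (12/30/2022), F (3/11/2023), D (7/4/2023).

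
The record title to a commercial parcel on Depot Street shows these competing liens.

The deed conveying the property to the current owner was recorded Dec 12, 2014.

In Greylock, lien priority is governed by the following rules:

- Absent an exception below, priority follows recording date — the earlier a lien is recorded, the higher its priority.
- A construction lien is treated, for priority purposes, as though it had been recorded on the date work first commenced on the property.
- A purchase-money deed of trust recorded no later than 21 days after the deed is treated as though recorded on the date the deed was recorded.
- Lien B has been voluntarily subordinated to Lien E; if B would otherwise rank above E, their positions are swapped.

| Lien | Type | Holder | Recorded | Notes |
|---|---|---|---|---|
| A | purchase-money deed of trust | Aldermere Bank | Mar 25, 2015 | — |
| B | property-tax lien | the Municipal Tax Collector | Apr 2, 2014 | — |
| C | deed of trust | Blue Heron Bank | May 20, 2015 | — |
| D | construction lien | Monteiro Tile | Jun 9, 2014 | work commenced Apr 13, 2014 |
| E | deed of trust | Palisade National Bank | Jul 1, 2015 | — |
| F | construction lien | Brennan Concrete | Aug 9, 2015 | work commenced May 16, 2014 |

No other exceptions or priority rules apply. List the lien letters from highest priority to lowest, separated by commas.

Effective dates: A missed the 21-day window (103 days after the deed), so its recording date stands; D relates back to Apr 13, 2014 (work commenced); F is treated as recorded May 16, 2014, the work-commencement date.
By effective date: B (Apr 2, 2014), D (Apr 13, 2014), F (May 16, 2014), A (Mar 25, 2015), C (May 20, 2015), E (Jul 1, 2015).
The subordination applies — B was senior to E — so B and E swap.

E, D, F, A, C, B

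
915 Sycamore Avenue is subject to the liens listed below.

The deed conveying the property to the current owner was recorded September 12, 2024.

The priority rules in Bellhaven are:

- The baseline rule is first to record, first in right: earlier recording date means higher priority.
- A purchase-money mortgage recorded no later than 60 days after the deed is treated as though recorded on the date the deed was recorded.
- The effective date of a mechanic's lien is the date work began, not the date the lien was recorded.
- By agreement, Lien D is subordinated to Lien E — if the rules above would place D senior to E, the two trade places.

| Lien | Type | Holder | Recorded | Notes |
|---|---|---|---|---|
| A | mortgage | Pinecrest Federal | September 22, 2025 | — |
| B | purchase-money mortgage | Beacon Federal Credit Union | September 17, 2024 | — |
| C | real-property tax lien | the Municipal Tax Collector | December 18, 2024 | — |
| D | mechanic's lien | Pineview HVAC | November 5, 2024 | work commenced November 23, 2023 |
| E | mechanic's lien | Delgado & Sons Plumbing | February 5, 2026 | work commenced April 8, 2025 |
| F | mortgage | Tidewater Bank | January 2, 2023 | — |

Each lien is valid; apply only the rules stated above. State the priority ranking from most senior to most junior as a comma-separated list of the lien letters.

First, effective dates: B was recorded within the 60-day window, so its effective date is the deed date September 12, 2024; D relates back to November 23, 2023 (work commenced); E's effective date is April 8, 2025, when work began.
Ordering by effective date: F (January 2, 2023), D (November 23, 2023), B (September 12, 2024), C (December 18, 2024), E (April 8, 2025), A (September 22, 2025).
D is senior to E before the subordination, so the two trade places.

F, E, B, C, D, A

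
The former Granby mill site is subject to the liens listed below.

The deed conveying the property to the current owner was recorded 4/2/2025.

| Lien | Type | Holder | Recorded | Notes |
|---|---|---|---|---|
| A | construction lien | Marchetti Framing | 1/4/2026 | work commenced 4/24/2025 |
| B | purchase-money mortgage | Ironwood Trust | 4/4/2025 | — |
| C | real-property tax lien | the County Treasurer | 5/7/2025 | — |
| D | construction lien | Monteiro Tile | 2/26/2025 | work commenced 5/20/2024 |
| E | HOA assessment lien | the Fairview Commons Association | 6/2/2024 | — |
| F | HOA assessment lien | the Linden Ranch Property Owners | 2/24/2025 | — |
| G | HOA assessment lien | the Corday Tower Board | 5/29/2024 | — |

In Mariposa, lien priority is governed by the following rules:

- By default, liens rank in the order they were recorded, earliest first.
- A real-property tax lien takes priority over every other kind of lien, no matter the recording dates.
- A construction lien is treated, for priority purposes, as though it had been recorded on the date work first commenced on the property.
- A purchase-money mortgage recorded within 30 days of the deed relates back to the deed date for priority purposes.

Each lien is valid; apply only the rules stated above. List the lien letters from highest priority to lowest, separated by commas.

First, effective dates: A's effective date is 4/24/2025, when work began; B was recorded within the 30-day window, so its effective date is the deed date 4/2/2025; D is treated as recorded 5/20/2024, the work-commencement date.
C is a real-property tax lien, so it outranks all other liens regardless of date.
Remaining liens by effective date: D (5/20/2024), G (5/29/2024), E (6/2/2024), F (2/24/2025), B (4/2/2025), A (4/24/2025).

C, D, G, E, F, B, A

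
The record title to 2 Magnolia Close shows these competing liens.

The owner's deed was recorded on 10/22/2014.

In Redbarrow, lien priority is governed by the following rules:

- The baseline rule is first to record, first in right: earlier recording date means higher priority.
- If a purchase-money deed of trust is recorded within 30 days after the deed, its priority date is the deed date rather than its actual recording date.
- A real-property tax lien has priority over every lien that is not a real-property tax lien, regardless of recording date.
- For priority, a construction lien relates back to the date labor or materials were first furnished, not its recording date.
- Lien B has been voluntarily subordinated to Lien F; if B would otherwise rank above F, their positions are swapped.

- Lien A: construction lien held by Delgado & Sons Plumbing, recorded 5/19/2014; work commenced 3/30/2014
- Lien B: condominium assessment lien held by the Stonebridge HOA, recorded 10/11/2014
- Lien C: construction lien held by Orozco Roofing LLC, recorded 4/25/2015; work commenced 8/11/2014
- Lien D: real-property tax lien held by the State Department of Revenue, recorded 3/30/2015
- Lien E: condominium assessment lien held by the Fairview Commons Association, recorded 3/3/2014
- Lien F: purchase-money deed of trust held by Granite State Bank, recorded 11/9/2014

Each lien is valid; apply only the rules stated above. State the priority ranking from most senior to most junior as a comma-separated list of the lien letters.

Adjusting effective dates: A is treated as recorded 3/30/2014, the work-commencement date; C relates back to 8/11/2014 (work commenced); F relates back to the deed date 10/22/2014.
D is a real-property tax lien, so it outranks all other liens regardless of date.
Among the remaining liens, by effective date: E (3/3/2014), A (3/30/2014), C (8/11/2014), B (10/11/2014), F (10/22/2014).
Because B would otherwise rank above F, the subordination swaps them.

D, E, A, C, F, B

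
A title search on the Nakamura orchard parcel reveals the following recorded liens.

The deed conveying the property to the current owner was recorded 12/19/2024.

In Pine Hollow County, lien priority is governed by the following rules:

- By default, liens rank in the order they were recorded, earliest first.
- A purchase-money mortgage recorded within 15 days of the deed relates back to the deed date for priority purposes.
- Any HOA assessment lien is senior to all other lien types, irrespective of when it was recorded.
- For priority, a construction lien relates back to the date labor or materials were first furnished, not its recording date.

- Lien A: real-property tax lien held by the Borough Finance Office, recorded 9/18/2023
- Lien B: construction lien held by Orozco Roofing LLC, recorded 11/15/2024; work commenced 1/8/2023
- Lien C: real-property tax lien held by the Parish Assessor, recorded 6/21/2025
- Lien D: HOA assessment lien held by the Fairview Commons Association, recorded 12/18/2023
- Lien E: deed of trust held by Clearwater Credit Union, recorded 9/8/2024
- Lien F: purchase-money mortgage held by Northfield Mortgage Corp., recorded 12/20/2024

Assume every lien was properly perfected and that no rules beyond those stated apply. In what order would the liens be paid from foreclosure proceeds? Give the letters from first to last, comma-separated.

Adjusting effective dates: B's effective date is 1/8/2023, when work began; F was recorded within the 15-day window, so its effective date is the deed date 12/19/2024.
D is an HOA assessment lien and takes priority over every other lien.
Among the remaining liens, by effective date: B (1/8/2023), A (9/18/2023), E (9/8/2024), F (12/19/2024), C (6/21/2025).

D, B, A, E, F, C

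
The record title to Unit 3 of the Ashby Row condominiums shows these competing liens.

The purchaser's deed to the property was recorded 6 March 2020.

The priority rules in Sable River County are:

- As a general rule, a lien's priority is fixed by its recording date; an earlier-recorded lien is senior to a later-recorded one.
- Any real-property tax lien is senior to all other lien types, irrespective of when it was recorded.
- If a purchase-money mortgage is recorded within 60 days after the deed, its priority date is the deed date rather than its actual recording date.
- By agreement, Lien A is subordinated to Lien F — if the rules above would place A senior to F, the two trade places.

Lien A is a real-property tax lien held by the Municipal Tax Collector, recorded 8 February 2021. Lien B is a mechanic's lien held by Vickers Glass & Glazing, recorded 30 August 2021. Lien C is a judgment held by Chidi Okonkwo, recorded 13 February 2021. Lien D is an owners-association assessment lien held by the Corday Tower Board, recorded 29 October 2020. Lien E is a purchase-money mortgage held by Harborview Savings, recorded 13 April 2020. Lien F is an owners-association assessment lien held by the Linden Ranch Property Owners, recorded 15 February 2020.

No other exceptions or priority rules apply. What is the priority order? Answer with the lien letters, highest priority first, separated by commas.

F, A, E, D, C, B

Adjusting effective dates: E's effective date is the deed date, 6 March 2020.
As a real-property tax lien, A is senior to every other lien.
Remaining liens by effective date: F (15 February 2020), E (6 March 2020), D (29 October 2020), C (13 February 2021), B (30 August 2021).
Because A would otherwise rank above F, the subordination swaps them.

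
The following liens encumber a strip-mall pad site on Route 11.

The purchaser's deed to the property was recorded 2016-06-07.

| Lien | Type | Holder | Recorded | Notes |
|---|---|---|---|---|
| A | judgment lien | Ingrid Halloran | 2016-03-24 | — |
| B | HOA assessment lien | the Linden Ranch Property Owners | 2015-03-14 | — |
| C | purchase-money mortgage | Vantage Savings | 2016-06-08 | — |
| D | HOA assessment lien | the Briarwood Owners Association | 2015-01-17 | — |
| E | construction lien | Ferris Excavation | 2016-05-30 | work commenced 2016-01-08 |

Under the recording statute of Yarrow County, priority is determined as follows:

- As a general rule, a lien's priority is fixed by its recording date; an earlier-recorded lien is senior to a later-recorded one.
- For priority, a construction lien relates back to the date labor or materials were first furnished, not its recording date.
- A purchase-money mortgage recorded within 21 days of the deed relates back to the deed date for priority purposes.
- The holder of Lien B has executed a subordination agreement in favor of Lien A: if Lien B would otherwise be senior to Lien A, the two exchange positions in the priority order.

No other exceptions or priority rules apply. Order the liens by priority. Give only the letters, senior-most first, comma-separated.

D, A, E, B, C

Effective dates: C relates back to the deed date 2016-06-07; E's effective date is 2016-01-08, when work began.
Ordering by effective date: D (2015-01-17), B (2015-03-14), E (2016-01-08), A (2016-03-24), C (2016-06-07).
Because B would otherwise rank above A, the subordination swaps them.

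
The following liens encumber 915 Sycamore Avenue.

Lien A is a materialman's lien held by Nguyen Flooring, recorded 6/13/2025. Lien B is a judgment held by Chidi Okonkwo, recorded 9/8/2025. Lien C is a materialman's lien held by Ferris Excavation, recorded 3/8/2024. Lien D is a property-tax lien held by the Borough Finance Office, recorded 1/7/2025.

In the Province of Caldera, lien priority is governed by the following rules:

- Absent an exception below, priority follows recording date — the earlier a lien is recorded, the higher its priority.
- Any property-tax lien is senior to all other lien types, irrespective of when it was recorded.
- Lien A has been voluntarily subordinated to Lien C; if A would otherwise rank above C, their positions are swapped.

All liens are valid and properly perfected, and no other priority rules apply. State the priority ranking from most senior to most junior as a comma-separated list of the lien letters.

D is a property-tax lien and takes priority over every other lien.
The other liens, earliest effective date first: C (3/8/2024), A (6/13/2025), B (9/8/2025).
A already ranks below C; the subordination has no effect.

D, C, A, B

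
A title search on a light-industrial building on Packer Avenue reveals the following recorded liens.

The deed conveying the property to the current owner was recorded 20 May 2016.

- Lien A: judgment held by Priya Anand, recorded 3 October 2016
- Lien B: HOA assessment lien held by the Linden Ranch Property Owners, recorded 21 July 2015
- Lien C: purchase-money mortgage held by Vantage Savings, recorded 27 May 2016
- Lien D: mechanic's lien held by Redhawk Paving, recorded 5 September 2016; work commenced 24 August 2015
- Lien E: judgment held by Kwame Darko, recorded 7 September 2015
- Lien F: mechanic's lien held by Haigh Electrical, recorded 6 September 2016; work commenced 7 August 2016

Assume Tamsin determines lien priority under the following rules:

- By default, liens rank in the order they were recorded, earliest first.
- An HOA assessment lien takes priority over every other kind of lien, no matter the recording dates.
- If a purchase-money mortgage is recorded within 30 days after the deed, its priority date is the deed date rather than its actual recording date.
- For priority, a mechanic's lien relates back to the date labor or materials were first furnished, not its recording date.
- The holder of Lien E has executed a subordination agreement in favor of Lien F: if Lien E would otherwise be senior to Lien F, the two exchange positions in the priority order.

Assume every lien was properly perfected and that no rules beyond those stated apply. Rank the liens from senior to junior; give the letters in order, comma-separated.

B, D, F, C, E, A

First, effective dates: C relates back to the deed date 20 May 2016; D relates back to 24 August 2015 (work commenced); F relates back to 7 August 2016 (work commenced).
As an HOA assessment lien, B is senior to every other lien.
The other liens, earliest effective date first: D (24 August 2015), E (7 September 2015), C (20 May 2016), F (7 August 2016), A (3 October 2016).
Because E would otherwise rank above F, the subordination swaps them.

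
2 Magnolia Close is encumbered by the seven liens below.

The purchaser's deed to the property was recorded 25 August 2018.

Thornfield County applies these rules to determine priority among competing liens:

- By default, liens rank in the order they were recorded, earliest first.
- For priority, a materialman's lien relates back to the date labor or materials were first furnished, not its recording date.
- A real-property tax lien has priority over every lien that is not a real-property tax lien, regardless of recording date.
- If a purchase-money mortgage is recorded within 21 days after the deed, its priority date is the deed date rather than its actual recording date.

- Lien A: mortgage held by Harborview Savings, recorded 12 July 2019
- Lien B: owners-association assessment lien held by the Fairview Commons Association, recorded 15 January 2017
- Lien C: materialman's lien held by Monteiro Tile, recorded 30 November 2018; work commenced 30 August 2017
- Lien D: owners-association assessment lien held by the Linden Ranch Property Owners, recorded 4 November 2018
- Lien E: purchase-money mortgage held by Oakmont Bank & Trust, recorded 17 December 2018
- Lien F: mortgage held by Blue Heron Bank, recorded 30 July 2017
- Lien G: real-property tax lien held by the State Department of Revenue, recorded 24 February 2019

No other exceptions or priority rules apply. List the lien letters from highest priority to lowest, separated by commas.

Effective dates: C relates back to 30 August 2017 (work commenced); E was recorded 114 days after the deed, outside the 21-day window, so it keeps its recording date.
G is a real-property tax lien and takes priority over every other lien.
Ordering the rest by effective date: B (15 January 2017), F (30 July 2017), C (30 August 2017), D (4 November 2018), E (17 December 2018), A (12 July 2019).

G, B, F, C, D, E, A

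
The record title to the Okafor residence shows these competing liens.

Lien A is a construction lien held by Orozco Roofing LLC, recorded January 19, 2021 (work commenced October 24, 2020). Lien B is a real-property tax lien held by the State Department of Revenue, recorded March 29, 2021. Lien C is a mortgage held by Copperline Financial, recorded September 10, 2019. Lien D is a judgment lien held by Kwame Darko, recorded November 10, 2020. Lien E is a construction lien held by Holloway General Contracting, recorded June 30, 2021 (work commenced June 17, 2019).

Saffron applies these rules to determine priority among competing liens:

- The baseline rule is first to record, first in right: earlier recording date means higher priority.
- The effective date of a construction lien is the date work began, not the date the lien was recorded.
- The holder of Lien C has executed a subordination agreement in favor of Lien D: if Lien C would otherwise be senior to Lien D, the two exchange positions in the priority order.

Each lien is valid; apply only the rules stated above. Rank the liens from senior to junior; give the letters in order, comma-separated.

Effective dates: A's effective date is October 24, 2020, when work began; E relates back to June 17, 2019 (work commenced).
Ordering by effective date: E (June 17, 2019), C (September 10, 2019), A (October 24, 2020), D (November 10, 2020), B (March 29, 2021).
C would otherwise be senior to D, so under the subordination agreement C and D exchange positions.

E, D, A, C, B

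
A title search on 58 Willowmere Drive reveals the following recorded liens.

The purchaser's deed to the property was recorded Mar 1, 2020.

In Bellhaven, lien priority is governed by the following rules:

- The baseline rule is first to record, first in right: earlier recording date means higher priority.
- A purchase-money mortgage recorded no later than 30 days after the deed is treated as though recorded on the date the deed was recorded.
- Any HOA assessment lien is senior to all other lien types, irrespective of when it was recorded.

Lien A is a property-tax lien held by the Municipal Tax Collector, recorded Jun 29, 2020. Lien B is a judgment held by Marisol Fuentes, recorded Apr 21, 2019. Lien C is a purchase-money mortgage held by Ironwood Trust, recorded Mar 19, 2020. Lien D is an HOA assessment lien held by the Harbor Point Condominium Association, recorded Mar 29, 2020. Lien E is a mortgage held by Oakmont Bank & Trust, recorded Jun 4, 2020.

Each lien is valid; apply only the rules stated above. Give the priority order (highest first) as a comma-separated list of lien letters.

D, B, C, E, A

First, effective dates: C was recorded within the 30-day window, so its effective date is the deed date Mar 1, 2020.
D is an HOA assessment lien, so it outranks all other liens regardless of date.
The other liens, earliest effective date first: B (Apr 21, 2019), C (Mar 1, 2020), E (Jun 4, 2020), A (Jun 29, 2020).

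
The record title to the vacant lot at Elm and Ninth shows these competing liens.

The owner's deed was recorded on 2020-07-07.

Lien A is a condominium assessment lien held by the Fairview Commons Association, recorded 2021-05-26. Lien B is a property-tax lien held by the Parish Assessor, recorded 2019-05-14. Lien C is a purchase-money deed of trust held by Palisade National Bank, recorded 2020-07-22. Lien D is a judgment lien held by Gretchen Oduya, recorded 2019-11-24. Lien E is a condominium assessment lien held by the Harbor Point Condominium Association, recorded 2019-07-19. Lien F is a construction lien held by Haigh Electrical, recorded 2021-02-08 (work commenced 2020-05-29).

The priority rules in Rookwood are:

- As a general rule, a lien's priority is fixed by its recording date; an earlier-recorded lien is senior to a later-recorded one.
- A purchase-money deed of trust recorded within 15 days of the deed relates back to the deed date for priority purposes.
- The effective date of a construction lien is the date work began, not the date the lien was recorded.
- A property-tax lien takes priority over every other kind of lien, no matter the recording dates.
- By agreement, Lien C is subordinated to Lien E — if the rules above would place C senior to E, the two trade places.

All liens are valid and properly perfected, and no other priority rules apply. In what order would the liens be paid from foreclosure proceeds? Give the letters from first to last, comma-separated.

B, E, D, F, C, A

First, effective dates: C was recorded within the 15-day window, so its effective date is the deed date 2020-07-07; F's effective date is 2020-05-29, when work began.
B, as a property-tax lien, has superpriority and ranks first.
Among the remaining liens, by effective date: E (2019-07-19), D (2019-11-24), F (2020-05-29), C (2020-07-07), A (2021-05-26).
C already ranks below E; the subordination has no effect.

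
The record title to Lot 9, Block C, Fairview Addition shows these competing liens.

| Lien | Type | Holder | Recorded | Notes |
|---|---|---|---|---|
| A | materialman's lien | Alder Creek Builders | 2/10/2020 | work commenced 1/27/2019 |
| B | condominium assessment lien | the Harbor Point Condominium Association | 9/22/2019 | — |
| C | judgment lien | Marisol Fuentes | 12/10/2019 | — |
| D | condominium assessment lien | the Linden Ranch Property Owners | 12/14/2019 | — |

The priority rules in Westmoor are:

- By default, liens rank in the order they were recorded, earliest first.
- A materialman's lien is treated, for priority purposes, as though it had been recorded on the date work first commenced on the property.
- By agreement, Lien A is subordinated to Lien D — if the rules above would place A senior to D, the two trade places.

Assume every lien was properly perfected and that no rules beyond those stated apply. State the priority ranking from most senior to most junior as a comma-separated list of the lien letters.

D, B, C, A

Effective dates: A is treated as recorded 1/27/2019, the work-commencement date.
Ordering by effective date: A (1/27/2019), B (9/22/2019), C (12/10/2019), D (12/14/2019).
A would otherwise be senior to D, so under the subordination agreement A and D exchange positions.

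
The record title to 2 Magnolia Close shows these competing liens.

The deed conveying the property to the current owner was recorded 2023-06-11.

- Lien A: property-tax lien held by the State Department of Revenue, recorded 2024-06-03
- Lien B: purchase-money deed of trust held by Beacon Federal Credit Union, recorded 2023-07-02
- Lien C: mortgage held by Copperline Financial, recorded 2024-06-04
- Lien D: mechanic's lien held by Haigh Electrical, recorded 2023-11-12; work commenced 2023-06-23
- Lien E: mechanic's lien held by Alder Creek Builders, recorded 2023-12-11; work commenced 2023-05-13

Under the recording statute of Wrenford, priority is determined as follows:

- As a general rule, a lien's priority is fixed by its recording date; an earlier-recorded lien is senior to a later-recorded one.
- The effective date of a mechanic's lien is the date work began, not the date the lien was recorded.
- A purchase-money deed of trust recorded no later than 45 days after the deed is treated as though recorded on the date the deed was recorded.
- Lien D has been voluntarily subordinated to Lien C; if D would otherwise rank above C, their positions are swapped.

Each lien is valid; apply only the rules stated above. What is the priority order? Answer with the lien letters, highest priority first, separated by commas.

Adjusting effective dates: B's effective date is the deed date, 2023-06-11; D's effective date is 2023-06-23, when work began; E relates back to 2023-05-13 (work commenced).
By effective date: E (2023-05-13), B (2023-06-11), D (2023-06-23), A (2024-06-03), C (2024-06-04).
D is senior to C before the subordination, so the two trade places.

E, B, C, A, D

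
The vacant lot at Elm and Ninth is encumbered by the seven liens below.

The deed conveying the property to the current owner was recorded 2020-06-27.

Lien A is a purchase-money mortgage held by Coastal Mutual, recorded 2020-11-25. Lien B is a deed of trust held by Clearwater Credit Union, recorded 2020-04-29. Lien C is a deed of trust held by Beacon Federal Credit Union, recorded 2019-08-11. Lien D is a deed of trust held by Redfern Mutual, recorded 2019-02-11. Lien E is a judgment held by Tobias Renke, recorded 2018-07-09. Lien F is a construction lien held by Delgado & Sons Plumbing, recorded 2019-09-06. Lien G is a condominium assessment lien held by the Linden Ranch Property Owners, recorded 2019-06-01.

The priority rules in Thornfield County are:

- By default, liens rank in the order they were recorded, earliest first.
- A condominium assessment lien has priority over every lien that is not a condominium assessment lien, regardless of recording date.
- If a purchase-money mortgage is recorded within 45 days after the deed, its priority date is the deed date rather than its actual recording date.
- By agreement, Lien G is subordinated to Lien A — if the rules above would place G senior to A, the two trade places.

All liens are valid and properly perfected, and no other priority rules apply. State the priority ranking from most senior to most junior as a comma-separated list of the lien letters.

A, E, D, C, F, B, G

Adjusting effective dates: A was recorded 151 days after the deed — beyond 45 days — so no relation-back applies.
G is a condominium assessment lien and takes priority over every other lien.
The other liens, earliest effective date first: E (2018-07-09), D (2019-02-11), C (2019-08-11), F (2019-09-06), B (2020-04-29), A (2020-11-25).
G would otherwise be senior to A, so under the subordination agreement G and A exchange positions.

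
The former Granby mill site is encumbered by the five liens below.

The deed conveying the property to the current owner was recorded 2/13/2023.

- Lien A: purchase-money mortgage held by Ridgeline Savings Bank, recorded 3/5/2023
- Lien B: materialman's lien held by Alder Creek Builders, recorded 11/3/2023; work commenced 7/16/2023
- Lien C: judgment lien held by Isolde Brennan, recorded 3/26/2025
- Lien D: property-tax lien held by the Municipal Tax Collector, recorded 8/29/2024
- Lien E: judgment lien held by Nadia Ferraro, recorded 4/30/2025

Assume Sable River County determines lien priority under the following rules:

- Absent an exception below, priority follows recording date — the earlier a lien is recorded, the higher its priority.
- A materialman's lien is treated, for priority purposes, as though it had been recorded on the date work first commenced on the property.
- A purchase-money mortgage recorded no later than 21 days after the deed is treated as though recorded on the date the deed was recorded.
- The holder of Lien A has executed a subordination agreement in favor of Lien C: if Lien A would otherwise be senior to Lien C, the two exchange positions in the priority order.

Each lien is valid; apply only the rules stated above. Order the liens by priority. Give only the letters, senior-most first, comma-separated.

Effective dates: A was recorded within the 21-day window, so its effective date is the deed date 2/13/2023; B relates back to 7/16/2023 (work commenced).
Ordering by effective date: A (2/13/2023), B (7/16/2023), D (8/29/2024), C (3/26/2025), E (4/30/2025).
A is senior to C before the subordination, so the two trade places.

C, B, D, A, E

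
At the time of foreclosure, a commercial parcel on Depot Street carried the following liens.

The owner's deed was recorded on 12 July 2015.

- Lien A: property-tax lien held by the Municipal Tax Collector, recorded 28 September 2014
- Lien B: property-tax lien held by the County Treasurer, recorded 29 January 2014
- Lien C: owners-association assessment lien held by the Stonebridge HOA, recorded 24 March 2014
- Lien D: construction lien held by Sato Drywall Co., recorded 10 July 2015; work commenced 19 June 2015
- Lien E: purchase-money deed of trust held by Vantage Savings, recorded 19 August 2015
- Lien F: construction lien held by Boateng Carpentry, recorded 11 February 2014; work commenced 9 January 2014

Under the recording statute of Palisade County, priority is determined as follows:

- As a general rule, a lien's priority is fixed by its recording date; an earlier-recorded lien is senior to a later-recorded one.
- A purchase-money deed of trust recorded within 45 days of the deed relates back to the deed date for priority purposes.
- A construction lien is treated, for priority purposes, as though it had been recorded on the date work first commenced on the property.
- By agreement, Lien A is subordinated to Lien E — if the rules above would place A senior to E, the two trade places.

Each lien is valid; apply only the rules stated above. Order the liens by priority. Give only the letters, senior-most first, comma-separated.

First, effective dates: D relates back to 19 June 2015 (work commenced); E relates back to the deed date 12 July 2015; F's effective date is 9 January 2014, when work began.
By effective date, earliest first: F (9 January 2014), B (29 January 2014), C (24 March 2014), A (28 September 2014), D (19 June 2015), E (12 July 2015).
A would otherwise be senior to E, so under the subordination agreement A and E exchange positions.

F, B, C, E, D, A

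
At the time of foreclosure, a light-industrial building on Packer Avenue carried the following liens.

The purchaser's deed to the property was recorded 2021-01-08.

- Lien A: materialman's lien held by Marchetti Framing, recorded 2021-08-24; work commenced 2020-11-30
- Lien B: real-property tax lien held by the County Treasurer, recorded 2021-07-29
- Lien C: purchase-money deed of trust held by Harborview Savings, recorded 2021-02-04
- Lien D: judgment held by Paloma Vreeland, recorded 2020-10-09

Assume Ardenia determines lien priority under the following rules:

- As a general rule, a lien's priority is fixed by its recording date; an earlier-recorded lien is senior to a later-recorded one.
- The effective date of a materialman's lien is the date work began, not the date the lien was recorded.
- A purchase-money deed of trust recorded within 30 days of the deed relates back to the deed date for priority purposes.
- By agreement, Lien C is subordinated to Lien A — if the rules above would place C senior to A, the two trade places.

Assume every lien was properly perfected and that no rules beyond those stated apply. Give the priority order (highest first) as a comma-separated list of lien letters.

D, A, C, B

Adjusting effective dates: A is treated as recorded 2020-11-30, the work-commencement date; C relates back to the deed date 2021-01-08.
By effective date: D (2020-10-09), A (2020-11-30), C (2021-01-08), B (2021-07-29).
Since C is not senior to A, the subordination leaves the order unchanged.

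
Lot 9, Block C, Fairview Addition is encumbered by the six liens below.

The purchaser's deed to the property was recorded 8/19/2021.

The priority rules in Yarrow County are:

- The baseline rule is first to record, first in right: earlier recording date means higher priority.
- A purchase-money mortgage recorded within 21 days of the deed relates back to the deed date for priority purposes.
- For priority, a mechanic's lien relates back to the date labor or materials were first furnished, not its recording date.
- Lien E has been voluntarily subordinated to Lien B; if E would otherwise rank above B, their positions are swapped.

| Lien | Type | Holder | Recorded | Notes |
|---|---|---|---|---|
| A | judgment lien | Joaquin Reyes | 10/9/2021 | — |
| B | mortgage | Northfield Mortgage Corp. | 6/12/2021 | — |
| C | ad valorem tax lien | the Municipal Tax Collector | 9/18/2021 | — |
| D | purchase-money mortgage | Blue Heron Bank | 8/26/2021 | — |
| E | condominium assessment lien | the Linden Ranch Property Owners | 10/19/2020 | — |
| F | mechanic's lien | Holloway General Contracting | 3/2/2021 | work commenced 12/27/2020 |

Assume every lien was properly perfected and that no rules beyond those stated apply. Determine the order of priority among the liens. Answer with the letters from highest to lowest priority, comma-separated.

B, F, E, D, C, A

Effective dates after the stated exceptions: D was recorded within the 21-day window, so its effective date is the deed date 8/19/2021; F relates back to 12/27/2020 (work commenced).
By effective date: E (10/19/2020), F (12/27/2020), B (6/12/2021), D (8/19/2021), C (9/18/2021), A (10/9/2021).
Because E would otherwise rank above B, the subordination swaps them.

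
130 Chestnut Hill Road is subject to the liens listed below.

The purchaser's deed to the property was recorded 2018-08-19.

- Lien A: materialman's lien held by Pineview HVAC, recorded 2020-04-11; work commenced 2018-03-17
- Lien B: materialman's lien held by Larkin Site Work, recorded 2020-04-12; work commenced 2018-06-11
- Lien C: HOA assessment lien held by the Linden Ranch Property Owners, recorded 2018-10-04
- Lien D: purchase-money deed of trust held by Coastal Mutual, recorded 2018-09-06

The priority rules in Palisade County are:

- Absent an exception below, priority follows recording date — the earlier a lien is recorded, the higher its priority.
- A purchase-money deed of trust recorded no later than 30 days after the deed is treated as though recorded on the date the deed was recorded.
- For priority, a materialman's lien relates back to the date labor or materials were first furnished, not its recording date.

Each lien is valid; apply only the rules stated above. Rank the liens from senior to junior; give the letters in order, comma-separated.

First, effective dates: A's effective date is 2018-03-17, when work began; B relates back to 2018-06-11 (work commenced); D was recorded within the 30-day window, so its effective date is the deed date 2018-08-19.
Ordering by effective date: A (2018-03-17), B (2018-06-11), D (2018-08-19), C (2018-10-04).

A, B, D, C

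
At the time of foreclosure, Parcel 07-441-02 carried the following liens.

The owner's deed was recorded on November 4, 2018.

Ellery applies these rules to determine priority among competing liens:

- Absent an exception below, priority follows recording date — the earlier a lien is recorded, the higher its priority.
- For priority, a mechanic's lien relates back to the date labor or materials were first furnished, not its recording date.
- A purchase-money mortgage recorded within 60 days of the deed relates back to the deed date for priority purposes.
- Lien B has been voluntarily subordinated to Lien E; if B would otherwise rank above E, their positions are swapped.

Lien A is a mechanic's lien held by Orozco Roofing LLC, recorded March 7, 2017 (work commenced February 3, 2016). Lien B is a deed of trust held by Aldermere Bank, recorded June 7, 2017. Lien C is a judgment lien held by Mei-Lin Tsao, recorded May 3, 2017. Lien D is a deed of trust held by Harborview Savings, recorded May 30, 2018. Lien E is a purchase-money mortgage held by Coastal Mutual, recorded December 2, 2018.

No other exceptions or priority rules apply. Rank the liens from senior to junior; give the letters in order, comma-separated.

Effective dates after the stated exceptions: A relates back to February 3, 2016 (work commenced); E relates back to the deed date November 4, 2018.
By effective date: A (February 3, 2016), C (May 3, 2017), B (June 7, 2017), D (May 30, 2018), E (November 4, 2018).
B is senior to E before the subordination, so the two trade places.

A, C, E, D, B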